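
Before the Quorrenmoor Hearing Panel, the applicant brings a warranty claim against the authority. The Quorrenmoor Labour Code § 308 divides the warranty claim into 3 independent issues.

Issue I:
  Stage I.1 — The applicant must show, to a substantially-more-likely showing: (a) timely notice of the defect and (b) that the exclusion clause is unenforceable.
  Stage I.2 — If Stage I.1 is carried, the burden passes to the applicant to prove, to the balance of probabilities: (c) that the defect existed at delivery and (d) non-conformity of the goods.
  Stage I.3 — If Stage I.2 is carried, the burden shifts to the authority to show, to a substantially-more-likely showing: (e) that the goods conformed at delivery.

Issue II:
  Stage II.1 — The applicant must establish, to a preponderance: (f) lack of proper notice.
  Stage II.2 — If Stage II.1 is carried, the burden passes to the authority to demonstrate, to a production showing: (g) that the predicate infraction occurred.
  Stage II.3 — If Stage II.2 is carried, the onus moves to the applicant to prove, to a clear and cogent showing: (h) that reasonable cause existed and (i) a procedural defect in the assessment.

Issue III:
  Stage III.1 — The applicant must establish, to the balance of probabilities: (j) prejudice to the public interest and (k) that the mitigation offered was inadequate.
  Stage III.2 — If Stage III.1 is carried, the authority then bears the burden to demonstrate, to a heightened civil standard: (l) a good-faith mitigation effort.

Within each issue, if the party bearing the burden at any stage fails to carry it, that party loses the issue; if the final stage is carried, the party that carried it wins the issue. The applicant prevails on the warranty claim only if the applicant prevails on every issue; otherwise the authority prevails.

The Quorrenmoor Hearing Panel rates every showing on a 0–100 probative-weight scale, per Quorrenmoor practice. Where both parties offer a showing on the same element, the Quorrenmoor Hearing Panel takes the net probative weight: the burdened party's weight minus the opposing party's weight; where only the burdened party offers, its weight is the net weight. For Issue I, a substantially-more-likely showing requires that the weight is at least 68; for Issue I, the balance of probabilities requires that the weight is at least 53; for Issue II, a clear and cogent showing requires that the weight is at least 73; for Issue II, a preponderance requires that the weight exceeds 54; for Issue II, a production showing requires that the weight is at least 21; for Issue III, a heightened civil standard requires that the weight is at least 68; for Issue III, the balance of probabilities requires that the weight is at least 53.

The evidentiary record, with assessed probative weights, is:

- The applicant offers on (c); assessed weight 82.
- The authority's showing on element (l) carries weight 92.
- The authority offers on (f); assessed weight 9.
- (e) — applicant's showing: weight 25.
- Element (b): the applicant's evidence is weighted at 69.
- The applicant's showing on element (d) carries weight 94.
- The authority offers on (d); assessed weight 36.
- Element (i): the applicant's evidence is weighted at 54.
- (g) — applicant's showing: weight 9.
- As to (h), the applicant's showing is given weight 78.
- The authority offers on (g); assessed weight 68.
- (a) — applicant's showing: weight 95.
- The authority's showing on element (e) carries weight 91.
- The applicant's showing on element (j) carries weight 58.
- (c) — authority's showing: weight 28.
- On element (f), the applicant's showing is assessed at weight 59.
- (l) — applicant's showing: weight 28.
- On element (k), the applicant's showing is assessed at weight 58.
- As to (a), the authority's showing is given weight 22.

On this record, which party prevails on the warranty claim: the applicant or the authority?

— Issue I —
Stage I.1 — burden on applicant; standard: a substantially-more-likely showing (weight is at least 68).
    (a): 95 − 22 = 73 ≥ 68 [met]
    (b): 69 ≥ 68 [met]
  Stage I.1 carried; the burden remains with the applicant.
Stage I.2 — burden on applicant; standard: the balance of probabilities (weight is at least 53).
    (c): 82 − 28 = 54 ≥ 53 [met]
    (d): 94 − 36 = 58 ≥ 53 [met]
  All elements met. The burden passes to the authority.
Stage I.3 — burden on authority; standard: a substantially-more-likely showing (weight is at least 68).
    (e): 91 − 25 = 66 < 68 [not met]
  Stage I.3 not carried; the authority fails its burden.
The applicant prevails on this issue.
— Issue II —
At Stage II.1 the applicant must meet a preponderance (weight exceeds 54): on (f) the weight is 59 less the opposing 9 gives net 50, which does not exceed 54, so (f) does not meet the standard.
  Stage II.1 not carried; the applicant fails its burden.
The authority prevails on this issue.
— Issue III —
At Stage III.1 the applicant must meet the balance of probabilities (weight is at least 53): on (j) the weight is 58, which does reach 53, so (j) meets the standard; on (k) the weight is 58, ≥ 53, so (k) meets the standard.
  The applicant carries Stage III.1; the authority now bears the burden.
At Stage III.2 the authority must meet a heightened civil standard (weight is at least 68): on (l) the weight is 92 less the opposing 28 gives net 64, which does not reach 68, so (l) does not meet the standard.
  Stage III.2 not carried; the authority fails its burden.
So the applicant prevails on this issue.
Per-issue: Issue I → applicant; Issue II → authority; Issue III → applicant. The applicant must prevail on every issue; overall, the authority prevails.

authority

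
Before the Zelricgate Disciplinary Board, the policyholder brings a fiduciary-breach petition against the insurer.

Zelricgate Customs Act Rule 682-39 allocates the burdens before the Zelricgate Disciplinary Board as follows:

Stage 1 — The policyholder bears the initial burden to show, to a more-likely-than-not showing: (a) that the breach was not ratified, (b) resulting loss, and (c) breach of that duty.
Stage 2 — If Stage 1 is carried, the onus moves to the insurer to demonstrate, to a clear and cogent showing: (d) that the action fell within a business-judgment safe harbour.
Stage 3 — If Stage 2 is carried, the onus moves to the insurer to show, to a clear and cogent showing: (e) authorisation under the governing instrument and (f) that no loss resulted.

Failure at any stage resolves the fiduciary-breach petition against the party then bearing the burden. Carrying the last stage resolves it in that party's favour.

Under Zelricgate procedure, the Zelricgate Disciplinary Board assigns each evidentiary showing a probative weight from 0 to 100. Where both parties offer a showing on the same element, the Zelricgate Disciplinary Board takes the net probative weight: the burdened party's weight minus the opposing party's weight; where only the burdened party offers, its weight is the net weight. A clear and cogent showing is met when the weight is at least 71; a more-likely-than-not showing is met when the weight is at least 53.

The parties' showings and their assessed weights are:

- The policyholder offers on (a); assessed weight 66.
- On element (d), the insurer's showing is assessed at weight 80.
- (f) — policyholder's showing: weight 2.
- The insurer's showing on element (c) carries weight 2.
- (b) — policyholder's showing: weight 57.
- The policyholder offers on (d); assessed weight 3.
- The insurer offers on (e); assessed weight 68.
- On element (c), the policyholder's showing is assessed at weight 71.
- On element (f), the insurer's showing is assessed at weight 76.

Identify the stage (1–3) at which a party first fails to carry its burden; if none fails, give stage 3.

stage 3

Stage 1 (policyholder, a more-likely-than-not showing, weight is at least 53): (a) 66 ≥ 53 — meets; (b) 57 ≥ 53 — meets; (c) net 71−2=69 ≥ 53 — meets.
  Stage 1 carried; the burden shifts to the insurer.
Stage 2 (insurer, a clear and cogent showing, weight is at least 71): (d) net 80−3=77 ≥ 71 — meets.
  Stage 2 is satisfied; the insurer continues to bear the burden.
Stage 3 (insurer, a clear and cogent showing, weight is at least 71): (e) 68 < 71 — fails; (f) net 76−2=74 ≥ 71 — meets.
  Stage 3 not carried; the insurer fails its burden.
The policyholder prevails.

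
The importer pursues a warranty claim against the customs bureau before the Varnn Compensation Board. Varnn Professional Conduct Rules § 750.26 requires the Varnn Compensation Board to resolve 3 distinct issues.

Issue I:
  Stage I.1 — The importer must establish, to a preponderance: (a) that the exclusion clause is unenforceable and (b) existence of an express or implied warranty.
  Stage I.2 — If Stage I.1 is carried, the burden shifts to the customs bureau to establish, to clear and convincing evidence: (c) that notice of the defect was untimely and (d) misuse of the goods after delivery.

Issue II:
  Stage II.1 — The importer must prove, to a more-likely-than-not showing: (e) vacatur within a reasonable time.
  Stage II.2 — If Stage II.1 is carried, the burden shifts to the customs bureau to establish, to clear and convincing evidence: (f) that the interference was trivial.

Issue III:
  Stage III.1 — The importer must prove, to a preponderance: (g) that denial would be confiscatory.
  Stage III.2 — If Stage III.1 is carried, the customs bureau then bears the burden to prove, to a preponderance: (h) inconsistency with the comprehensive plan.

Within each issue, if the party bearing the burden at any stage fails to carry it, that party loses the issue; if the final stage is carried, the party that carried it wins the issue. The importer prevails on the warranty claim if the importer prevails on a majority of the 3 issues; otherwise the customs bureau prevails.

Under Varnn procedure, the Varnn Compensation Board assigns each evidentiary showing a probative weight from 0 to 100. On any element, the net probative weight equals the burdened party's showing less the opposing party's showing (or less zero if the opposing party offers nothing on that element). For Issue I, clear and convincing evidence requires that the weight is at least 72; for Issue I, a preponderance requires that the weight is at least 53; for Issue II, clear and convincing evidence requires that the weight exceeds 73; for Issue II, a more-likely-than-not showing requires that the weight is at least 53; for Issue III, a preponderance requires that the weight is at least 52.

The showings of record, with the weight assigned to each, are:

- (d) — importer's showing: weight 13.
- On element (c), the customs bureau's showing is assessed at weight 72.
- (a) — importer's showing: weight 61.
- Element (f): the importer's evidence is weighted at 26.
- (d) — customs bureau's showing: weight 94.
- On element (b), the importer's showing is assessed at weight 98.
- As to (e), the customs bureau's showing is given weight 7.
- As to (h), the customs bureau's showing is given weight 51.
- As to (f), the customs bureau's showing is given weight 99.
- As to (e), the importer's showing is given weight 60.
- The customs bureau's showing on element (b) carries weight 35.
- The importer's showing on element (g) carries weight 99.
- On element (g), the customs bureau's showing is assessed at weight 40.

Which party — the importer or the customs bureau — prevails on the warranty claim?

— Issue I —
At Stage I.1 the importer must meet a preponderance (weight is at least 53): on (a) the weight is 61, ≥ 53, so (a) meets the standard; on (b) the weight is 98 less the opposing 35 gives net 63, which does reach 53, so (b) meets the standard.
  Stage I.1 is satisfied; the onus moves to the customs bureau.
At Stage I.2 the customs bureau must meet clear and convincing evidence (weight is at least 72): on (c) the weight is 72, ≥ 72, so (c) meets the standard; on (d) the weight is 94 less the opposing 13 gives net 81, ≥ 72, so (d) meets the standard.
  The customs bureau carries the last stage.
All stages carried — the customs bureau prevails on this issue.
— Issue II —
At Stage II.1 the importer must meet a more-likely-than-not showing (weight is at least 53): on (e) the weight is 60 less the opposing 7 gives net 53, which does reach 53, so (e) meets the standard.
  The importer carries Stage II.1; the customs bureau now bears the burden.
At Stage II.2 the customs bureau must meet clear and convincing evidence (weight exceeds 73): on (f) the weight is 99 less the opposing 26 gives net 73, which does not exceed 73, so (f) does not meet the standard.
  Stage II.2 not carried; the customs bureau fails its burden.
So the importer prevails on this issue.
— Issue III —
Stage III.1 — burden on importer; standard: a preponderance (weight is at least 52).
    (g): 99 − 40 = 59 ≥ 52 [met]
  Stage III.1 carried; the burden shifts to the customs bureau.
Stage III.2 — burden on customs bureau; standard: a preponderance (weight is at least 52).
    (h): 51 < 52 [not met]
  Stage III.2 not carried; the customs bureau fails its burden.
The analysis ends at Stage III.2; the importer prevails on this issue.
Per-issue: Issue I → customs bureau; Issue II → importer; Issue III → importer. The importer must prevail on a majority of issues; overall, the importer prevails.

importer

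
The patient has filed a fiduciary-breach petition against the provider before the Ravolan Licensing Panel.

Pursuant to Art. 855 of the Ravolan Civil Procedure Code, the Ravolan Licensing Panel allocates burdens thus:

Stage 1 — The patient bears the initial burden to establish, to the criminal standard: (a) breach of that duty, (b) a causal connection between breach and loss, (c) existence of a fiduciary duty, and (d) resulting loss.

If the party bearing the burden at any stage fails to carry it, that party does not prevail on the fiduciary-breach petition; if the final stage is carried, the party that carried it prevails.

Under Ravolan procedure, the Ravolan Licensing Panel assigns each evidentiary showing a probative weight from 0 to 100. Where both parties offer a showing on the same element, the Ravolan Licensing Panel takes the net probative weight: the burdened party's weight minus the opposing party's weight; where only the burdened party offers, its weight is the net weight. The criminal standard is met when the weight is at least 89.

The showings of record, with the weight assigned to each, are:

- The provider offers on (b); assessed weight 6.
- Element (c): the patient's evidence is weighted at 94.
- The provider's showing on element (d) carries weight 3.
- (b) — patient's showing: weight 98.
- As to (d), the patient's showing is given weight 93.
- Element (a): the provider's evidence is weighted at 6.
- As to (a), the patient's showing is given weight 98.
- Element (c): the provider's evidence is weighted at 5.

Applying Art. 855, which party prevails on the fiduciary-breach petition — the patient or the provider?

patient

Stage 1 — burden on patient; standard: the criminal standard (weight is at least 89).
    (a): 98 − 6 = 92 ≥ 89 [met]
    (b): 98 − 6 = 92 ≥ 89 [met]
    (c): 94 − 5 = 89 ≥ 89 [met]
    (d): 93 − 3 = 90 ≥ 89 [met]
  The patient carries the last stage.
All stages carried — the patient prevails.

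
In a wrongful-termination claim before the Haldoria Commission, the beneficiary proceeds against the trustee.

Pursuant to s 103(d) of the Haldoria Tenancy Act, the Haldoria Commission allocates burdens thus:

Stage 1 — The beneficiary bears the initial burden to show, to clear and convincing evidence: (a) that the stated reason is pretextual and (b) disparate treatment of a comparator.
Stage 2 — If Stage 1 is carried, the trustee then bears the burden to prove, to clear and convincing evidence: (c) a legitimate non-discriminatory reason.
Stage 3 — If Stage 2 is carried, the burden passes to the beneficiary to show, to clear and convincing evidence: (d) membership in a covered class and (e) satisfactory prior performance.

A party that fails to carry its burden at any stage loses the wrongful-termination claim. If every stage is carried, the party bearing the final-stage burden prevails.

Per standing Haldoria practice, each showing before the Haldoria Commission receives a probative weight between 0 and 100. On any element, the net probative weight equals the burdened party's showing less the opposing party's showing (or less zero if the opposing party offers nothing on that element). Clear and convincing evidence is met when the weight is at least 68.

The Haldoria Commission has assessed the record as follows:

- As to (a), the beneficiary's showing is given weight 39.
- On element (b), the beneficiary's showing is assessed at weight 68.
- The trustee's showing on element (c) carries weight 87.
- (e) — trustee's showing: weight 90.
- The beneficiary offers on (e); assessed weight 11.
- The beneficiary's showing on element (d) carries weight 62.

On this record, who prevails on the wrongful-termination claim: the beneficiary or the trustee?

trustee

Stage 1 — burden on beneficiary; standard: clear and convincing evidence (weight is at least 68).
    (a): 39 < 68 [not met]
    (b): 68 ≥ 68 [met]
  Not every element is met, so the beneficiary fails to carry Stage 1.
The trustee prevails.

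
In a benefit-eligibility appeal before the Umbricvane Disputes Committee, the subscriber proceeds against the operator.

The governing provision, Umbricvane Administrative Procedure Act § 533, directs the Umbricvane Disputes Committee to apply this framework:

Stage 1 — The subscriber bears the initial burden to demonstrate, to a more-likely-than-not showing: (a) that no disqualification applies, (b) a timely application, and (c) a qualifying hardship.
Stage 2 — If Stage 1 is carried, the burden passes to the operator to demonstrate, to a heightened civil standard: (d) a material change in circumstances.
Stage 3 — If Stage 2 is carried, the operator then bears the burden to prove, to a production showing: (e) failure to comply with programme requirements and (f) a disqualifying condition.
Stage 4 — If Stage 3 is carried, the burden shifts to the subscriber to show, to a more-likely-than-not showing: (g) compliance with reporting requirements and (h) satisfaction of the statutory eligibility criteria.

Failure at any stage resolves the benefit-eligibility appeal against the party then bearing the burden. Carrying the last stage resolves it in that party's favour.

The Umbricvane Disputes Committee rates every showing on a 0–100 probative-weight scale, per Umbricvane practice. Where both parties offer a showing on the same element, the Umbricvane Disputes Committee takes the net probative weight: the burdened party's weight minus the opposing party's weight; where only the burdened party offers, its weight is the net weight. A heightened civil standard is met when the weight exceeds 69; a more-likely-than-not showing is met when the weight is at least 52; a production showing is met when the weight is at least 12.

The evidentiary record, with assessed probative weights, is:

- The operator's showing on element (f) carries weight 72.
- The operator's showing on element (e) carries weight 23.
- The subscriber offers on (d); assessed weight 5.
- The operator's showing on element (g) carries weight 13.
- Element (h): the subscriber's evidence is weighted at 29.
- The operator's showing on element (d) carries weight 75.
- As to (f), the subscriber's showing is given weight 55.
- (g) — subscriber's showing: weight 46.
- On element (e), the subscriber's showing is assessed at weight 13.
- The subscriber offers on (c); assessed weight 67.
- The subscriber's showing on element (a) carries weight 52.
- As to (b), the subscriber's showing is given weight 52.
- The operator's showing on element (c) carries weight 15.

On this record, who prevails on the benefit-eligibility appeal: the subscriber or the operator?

Stage 1 (subscriber, a more-likely-than-not showing, weight is at least 52): (a) 52 ≥ 52 — meets; (b) 52 ≥ 52 — meets; (c) net 67−15=52 ≥ 52 — meets.
  All elements met. The burden passes to the operator.
Stage 2 (operator, a heightened civil standard, weight exceeds 69): (d) net 75−5=70 > 69 — meets.
  All elements met. The operator retains the burden for Stage 3.
Stage 3 (operator, a production showing, weight is at least 12): (e) net 23−13=10 < 12 — fails; (f) net 72−55=17 ≥ 12 — meets.
  Not every element is met, so the operator fails to carry Stage 3.
So the subscriber prevails.

subscriber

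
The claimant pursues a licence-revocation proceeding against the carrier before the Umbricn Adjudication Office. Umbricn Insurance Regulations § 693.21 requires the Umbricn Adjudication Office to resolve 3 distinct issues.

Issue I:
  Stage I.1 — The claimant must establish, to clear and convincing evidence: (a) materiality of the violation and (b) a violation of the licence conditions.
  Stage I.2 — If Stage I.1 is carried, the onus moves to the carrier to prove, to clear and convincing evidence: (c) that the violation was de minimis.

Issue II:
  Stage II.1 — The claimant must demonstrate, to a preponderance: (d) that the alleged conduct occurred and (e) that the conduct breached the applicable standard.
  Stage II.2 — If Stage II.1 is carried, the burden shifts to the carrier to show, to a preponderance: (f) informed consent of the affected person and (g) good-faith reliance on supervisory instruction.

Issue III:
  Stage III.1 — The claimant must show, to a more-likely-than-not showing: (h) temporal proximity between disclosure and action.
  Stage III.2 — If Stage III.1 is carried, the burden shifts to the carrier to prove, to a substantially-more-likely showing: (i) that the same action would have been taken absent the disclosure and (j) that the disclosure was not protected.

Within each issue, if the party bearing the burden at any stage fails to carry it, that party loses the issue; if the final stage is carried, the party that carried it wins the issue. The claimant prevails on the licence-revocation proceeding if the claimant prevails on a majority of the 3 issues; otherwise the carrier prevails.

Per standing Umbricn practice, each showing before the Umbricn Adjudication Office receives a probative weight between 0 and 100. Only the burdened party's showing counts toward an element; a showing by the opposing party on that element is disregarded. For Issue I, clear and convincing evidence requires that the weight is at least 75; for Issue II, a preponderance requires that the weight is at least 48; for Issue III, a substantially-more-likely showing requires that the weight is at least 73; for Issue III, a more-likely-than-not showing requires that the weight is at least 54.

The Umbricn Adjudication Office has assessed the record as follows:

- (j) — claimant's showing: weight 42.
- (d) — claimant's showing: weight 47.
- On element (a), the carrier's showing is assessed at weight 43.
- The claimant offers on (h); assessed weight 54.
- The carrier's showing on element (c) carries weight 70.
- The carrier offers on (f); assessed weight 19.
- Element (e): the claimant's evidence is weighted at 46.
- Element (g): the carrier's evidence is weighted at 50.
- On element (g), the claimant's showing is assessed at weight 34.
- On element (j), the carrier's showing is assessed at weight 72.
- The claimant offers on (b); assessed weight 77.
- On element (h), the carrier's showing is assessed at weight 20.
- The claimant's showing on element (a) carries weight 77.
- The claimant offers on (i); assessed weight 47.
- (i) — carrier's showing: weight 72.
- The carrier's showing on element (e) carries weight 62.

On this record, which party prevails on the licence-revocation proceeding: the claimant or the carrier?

— Issue I —
At Stage I.1 the claimant must meet clear and convincing evidence (weight is at least 75): on (a) the weight is 77 (the carrier's 43 is given no effect), which does reach 75, so (a) meets the standard; on (b) the weight is 77, which does reach 75, so (b) meets the standard.
  Stage I.1 is satisfied; the onus moves to the carrier.
At Stage I.2 the carrier must meet clear and convincing evidence (weight is at least 75): on (c) the weight is 70, < 75, so (c) does not meet the standard.
  Stage I.2 not carried; the carrier fails its burden.
So the claimant prevails on this issue.
— Issue II —
Stage II.1 (claimant, a preponderance, weight is at least 48): (d) 47 < 48 — fails; (e) 46 (carrier's 62 disregarded) < 48 — fails.
  Not every element is met, so the claimant fails to carry Stage II.1.
So the carrier prevails on this issue.
— Issue III —
Stage III.1 (claimant, a more-likely-than-not showing, weight is at least 54): (h) 54 (carrier's 20 disregarded) ≥ 54 — meets.
  The claimant carries Stage III.1; the carrier now bears the burden.
Stage III.2 (carrier, a substantially-more-likely showing, weight is at least 73): (i) 72 (claimant's 47 disregarded) < 73 — fails; (j) 72 (claimant's 42 disregarded) < 73 — fails.
  Stage III.2 not carried; the carrier fails its burden.
The analysis ends at Stage III.2; the claimant prevails on this issue.
Per-issue: Issue I → claimant; Issue II → carrier; Issue III → claimant. The claimant must prevail on a majority of issues; overall, the claimant prevails.

claimant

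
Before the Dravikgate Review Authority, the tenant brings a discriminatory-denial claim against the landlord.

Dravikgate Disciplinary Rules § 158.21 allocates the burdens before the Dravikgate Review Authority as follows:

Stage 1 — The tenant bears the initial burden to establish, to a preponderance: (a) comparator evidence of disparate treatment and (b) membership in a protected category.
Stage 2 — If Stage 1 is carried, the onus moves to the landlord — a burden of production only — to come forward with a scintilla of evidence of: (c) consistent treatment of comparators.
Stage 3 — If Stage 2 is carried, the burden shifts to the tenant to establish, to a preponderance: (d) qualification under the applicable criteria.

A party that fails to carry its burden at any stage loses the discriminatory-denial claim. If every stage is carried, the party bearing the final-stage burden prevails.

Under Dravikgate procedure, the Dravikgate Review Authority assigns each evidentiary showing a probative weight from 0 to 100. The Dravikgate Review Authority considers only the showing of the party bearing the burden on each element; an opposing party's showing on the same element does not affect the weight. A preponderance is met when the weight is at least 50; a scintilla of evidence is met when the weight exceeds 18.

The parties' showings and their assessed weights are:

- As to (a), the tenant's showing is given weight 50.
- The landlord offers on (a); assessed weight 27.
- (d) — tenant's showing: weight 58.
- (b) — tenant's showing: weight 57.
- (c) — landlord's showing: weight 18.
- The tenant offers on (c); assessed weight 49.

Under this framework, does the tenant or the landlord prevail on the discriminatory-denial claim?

Stage 1 — burden on tenant; standard: a preponderance (weight is at least 50).
    (a): 50 (landlord's 27 disregarded) ≥ 50 [met]
    (b): 57 ≥ 50 [met]
  Stage 1 carried; the burden shifts to the landlord.
Stage 2 — burden on landlord; standard: a scintilla of evidence (weight exceeds 18).
    (c): 18 (tenant's 49 disregarded) ≤ 18 [not met]
  Stage 2 not carried; the landlord fails its burden.
The tenant prevails.

tenant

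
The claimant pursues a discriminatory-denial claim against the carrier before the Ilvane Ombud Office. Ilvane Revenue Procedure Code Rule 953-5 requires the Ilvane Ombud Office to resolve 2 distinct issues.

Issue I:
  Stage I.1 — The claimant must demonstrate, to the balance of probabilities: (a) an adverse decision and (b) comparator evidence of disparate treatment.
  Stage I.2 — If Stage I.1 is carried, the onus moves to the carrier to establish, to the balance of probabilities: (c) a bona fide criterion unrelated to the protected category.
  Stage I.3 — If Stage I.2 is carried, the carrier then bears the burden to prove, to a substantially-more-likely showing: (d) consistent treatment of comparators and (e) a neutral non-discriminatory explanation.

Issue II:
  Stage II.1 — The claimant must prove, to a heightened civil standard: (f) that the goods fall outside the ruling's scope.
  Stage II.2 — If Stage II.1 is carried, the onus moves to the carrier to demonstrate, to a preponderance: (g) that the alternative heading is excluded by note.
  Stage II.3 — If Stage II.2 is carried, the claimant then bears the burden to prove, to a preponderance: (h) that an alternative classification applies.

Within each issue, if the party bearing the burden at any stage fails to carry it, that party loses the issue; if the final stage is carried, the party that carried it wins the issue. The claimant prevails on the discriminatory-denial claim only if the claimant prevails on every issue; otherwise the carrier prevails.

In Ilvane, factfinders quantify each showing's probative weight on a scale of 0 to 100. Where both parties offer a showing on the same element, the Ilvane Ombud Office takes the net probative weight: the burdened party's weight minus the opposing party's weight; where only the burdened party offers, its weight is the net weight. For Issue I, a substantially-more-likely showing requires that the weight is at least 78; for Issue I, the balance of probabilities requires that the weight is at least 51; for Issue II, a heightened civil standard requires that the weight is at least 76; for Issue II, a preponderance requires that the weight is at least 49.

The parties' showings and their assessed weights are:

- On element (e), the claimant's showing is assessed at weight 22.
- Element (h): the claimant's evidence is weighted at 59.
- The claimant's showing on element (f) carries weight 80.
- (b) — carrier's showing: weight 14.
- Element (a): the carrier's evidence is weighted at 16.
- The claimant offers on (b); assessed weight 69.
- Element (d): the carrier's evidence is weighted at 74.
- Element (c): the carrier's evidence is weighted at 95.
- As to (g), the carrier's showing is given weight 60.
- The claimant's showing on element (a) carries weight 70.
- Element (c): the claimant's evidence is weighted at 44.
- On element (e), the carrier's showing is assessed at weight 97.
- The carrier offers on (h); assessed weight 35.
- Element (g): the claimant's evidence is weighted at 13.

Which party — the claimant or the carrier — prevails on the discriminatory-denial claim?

— Issue I —
Stage I.1 (claimant, the balance of probabilities, weight is at least 51): (a) net 70−16=54 ≥ 51 — meets; (b) net 69−14=55 ≥ 51 — meets.
  All elements met. The burden passes to the carrier.
Stage I.2 (carrier, the balance of probabilities, weight is at least 51): (c) net 95−44=51 ≥ 51 — meets.
  Stage I.2 is satisfied; the carrier continues to bear the burden.
Stage I.3 (carrier, a substantially-more-likely showing, weight is at least 78): (d) 74 < 78 — fails; (e) net 97−22=75 < 78 — fails.
  The carrier does not carry Stage I.3.
So the claimant prevails on this issue.
— Issue II —
Stage II.1 (claimant, a heightened civil standard, weight is at least 76): (f) 80 ≥ 76 — meets.
  The claimant carries Stage II.1; the carrier now bears the burden.
Stage II.2 (carrier, a preponderance, weight is at least 49): (g) net 60−13=47 < 49 — fails.
  Not every element is met, so the carrier fails to carry Stage II.2.
The claimant prevails on this issue.
Per-issue: Issue I → claimant; Issue II → claimant. The claimant must prevail on every issue; overall, the claimant prevails.

claimant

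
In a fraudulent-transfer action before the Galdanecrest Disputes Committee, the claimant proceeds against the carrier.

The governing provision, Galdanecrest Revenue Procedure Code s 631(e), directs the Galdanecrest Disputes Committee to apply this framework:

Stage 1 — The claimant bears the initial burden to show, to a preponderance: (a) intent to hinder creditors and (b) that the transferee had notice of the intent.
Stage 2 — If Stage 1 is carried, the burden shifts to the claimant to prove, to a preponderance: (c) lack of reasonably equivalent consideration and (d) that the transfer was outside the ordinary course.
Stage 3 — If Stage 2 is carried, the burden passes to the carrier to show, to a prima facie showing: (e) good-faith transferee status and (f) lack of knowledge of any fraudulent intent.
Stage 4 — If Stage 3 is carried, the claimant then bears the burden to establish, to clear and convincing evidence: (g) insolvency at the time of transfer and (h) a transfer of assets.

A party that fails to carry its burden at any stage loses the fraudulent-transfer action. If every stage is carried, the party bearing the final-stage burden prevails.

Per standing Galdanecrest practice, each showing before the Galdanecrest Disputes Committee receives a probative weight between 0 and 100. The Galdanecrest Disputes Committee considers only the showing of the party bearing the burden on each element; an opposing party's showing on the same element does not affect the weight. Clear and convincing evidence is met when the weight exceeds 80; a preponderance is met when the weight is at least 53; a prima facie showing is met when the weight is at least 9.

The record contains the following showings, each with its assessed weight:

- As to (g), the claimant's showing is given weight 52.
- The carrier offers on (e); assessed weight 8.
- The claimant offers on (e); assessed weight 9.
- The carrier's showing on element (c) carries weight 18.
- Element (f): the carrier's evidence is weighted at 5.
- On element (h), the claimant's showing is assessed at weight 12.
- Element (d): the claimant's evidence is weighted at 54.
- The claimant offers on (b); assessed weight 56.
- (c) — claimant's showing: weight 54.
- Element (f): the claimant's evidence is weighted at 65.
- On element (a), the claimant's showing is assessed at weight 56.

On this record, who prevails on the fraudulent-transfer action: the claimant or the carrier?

claimant

At Stage 1 the claimant must meet a preponderance (weight is at least 53): on (a) the weight is 56, ≥ 53, so (a) meets the standard; on (b) the weight is 56, ≥ 53, so (b) meets the standard.
  Stage 1 is satisfied; the claimant continues to bear the burden.
At Stage 2 the claimant must meet a preponderance (weight is at least 53): on (c) the weight is 54 (the carrier's 18 is given no effect), which does reach 53, so (c) meets the standard; on (d) the weight is 54, which does reach 53, so (d) meets the standard.
  All elements met. The burden passes to the carrier.
At Stage 3 the carrier must meet a prima facie showing (weight is at least 9): on (e) the weight is 8 (the claimant's 9 is given no effect), < 9, so (e) does not meet the standard; on (f) the weight is 5 (the claimant's 65 is given no effect), < 9, so (f) does not meet the standard.
  Not every element is met, so the carrier fails to carry Stage 3.
The analysis ends at Stage 3; the claimant prevails.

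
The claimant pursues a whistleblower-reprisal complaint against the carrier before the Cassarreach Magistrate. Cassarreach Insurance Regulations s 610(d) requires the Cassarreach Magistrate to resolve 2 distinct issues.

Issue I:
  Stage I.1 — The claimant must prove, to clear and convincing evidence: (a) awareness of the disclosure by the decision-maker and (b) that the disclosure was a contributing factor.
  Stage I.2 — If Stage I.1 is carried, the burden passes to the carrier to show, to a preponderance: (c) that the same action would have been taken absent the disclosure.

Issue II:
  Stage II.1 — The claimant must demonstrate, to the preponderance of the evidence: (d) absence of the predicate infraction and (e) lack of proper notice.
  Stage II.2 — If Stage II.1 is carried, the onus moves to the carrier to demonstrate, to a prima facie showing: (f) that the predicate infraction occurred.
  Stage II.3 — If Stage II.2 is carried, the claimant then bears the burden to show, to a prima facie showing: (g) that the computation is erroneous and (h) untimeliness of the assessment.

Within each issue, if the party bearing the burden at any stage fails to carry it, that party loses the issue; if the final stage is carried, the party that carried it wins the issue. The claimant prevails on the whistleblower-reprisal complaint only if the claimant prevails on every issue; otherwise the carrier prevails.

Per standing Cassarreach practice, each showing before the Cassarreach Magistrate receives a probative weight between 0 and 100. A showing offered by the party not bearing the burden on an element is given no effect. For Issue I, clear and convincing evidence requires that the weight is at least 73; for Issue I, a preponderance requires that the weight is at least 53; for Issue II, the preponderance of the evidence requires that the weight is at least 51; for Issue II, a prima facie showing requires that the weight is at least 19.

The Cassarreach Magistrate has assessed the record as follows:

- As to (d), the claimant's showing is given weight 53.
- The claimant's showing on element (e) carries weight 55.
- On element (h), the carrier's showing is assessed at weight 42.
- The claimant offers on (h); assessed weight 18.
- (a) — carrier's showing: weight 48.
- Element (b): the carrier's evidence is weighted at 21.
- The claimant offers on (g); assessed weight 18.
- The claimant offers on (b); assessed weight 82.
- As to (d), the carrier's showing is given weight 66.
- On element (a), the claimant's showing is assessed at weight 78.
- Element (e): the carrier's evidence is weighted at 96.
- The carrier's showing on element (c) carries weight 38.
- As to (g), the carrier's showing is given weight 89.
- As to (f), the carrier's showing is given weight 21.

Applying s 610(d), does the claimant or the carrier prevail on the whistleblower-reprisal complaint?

carrier

— Issue I —
Stage I.1 — burden on claimant; standard: clear and convincing evidence (weight is at least 73).
    (a): 78 (carrier's 48 disregarded) ≥ 73 [met]
    (b): 82 (carrier's 21 disregarded) ≥ 73 [met]
  The claimant carries Stage I.1; the carrier now bears the burden.
Stage I.2 — burden on carrier; standard: a preponderance (weight is at least 53).
    (c): 38 < 53 [not met]
  Not every element is met, so the carrier fails to carry Stage I.2.
The claimant prevails on this issue.
— Issue II —
Stage II.1 — burden on claimant; standard: the preponderance of the evidence (weight is at least 51).
    (d): 53 (carrier's 66 disregarded) ≥ 51 [met]
    (e): 55 (carrier's 96 disregarded) ≥ 51 [met]
  Stage II.1 carried; the burden shifts to the carrier.
Stage II.2 — burden on carrier; standard: a prima facie showing (weight is at least 19).
    (f): 21 ≥ 19 [met]
  All elements met. The burden passes to the claimant.
Stage II.3 — burden on claimant; standard: a prima facie showing (weight is at least 19).
    (g): 18 (carrier's 89 disregarded) < 19 [not met]
    (h): 18 (carrier's 42 disregarded) < 19 [not met]
  Not every element is met, so the claimant fails to carry Stage II.3.
So the carrier prevails on this issue.
Per-issue: Issue I → claimant; Issue II → carrier. The claimant must prevail on every issue; overall, the carrier prevails.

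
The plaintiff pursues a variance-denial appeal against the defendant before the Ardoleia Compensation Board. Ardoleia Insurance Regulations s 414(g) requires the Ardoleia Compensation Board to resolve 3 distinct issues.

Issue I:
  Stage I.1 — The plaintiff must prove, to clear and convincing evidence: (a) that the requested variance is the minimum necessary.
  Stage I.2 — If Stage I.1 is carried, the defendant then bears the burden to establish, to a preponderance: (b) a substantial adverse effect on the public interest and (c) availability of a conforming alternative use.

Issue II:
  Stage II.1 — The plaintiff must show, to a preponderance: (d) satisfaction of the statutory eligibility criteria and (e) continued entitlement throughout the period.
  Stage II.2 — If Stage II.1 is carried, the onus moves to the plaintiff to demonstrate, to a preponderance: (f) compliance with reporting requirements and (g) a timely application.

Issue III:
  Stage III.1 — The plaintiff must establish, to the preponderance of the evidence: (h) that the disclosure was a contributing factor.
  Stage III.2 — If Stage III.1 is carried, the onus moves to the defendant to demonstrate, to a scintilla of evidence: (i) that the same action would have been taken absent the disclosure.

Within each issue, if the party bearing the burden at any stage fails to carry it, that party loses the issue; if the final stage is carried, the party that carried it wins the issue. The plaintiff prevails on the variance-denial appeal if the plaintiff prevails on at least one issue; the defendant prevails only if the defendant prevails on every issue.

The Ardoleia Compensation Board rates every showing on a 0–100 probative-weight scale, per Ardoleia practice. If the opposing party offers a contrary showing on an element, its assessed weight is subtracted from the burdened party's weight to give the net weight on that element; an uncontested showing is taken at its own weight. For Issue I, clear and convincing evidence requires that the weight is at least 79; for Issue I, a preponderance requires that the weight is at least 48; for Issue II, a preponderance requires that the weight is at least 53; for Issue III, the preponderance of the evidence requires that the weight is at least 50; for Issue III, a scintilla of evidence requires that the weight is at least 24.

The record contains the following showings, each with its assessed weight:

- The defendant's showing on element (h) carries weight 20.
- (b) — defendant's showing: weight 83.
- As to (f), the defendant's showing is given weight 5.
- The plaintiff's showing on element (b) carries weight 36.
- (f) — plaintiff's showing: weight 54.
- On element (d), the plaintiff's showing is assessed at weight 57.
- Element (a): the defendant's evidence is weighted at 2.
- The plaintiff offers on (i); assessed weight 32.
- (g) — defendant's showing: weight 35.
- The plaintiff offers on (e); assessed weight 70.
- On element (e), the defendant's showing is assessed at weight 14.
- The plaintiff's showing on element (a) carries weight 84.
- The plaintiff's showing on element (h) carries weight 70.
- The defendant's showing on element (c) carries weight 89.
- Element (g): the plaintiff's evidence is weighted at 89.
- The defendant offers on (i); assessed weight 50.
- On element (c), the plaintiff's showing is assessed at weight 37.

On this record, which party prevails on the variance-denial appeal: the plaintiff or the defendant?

plaintiff

— Issue I —
At Stage I.1 the plaintiff must meet clear and convincing evidence (weight is at least 79): on (a) the weight is 84 less the opposing 2 gives net 82, ≥ 79, so (a) meets the standard.
  Stage I.1 is satisfied; the onus moves to the defendant.
At Stage I.2 the defendant must meet a preponderance (weight is at least 48): on (b) the weight is 83 less the opposing 36 gives net 47, < 48, so (b) does not meet the standard; on (c) the weight is 89 less the opposing 37 gives net 52, ≥ 48, so (c) meets the standard.
  The defendant does not carry Stage I.2.
The plaintiff prevails on this issue.
— Issue II —
At Stage II.1 the plaintiff must meet a preponderance (weight is at least 53): on (d) the weight is 57, which does reach 53, so (d) meets the standard; on (e) the weight is 70 less the opposing 14 gives net 56, which does reach 53, so (e) meets the standard.
  Stage II.1 is satisfied; the plaintiff continues to bear the burden.
At Stage II.2 the plaintiff must meet a preponderance (weight is at least 53): on (f) the weight is 54 less the opposing 5 gives net 49, < 53, so (f) does not meet the standard; on (g) the weight is 89 less the opposing 35 gives net 54, ≥ 53, so (g) meets the standard.
  Not every element is met, so the plaintiff fails to carry Stage II.2.
The analysis ends at Stage II.2; the defendant prevails on this issue.
— Issue III —
Stage III.1 — burden on plaintiff; standard: the preponderance of the evidence (weight is at least 50).
    (h): 70 − 20 = 50 ≥ 50 [met]
  The plaintiff carries Stage III.1; the defendant now bears the burden.
Stage III.2 — burden on defendant; standard: a scintilla of evidence (weight is at least 24).
    (i): 50 − 32 = 18 < 24 [not met]
  The defendant does not carry Stage III.2.
The plaintiff prevails on this issue.
Per-issue: Issue I → plaintiff; Issue II → defendant; Issue III → plaintiff. The plaintiff must prevail on at least one issue; overall, the plaintiff prevails.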